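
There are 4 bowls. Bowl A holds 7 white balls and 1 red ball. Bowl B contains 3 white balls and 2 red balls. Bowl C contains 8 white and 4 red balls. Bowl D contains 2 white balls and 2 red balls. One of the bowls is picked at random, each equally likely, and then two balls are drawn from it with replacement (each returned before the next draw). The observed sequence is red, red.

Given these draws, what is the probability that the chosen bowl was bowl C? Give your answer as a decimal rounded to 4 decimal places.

Compute the likelihood of the observed sequence for each case: P(data | bowl A) = (1/8)(1/8) = 0.015625; P(data | bowl B) = (2/5)(2/5) = 0.16; P(data | bowl C) = (4/12)(4/12) = 0.11111; P(data | bowl D) = (2/4)(2/4) = 0.25.
Weighting by the prior gives 1/4 · 0.015625 = 0.0039062, 1/4 · 0.16 = 0.04, 1/4 · 0.11111 = 0.027778, 1/4 · 0.25 = 0.0625; these sum to 0.13418.
Therefore the posterior P(bowl C | data) = (0.027778) / (0.13418) = 0.20701.

0.2070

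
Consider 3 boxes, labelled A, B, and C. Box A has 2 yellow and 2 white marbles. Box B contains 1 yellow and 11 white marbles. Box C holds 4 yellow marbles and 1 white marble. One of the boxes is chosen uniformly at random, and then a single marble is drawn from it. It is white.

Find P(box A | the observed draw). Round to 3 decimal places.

Compute the likelihood of this draw for each case: P(data | box A) = (2/4) = 1/2; P(data | box B) = (11/12) = 11/12; P(data | box C) = (1/5) = 1/5.
Multiplying each by its prior: 1/3 · 1/2 = 1/6, 1/3 · 11/12 = 11/36, 1/3 · 1/5 = 1/15; with total 97/180.
So P(box A | data) = (1/6) / (97/180) = 30/97.

0.309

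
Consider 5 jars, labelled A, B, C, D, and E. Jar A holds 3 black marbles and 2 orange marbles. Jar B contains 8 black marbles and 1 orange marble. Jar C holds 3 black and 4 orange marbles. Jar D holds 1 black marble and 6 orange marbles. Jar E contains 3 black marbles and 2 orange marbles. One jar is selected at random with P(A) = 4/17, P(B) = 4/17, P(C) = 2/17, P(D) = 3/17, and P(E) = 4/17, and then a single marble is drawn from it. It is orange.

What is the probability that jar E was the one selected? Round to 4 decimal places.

Compute the likelihood of this draw for each case: P(data | jar A) = (2/5) = 0.4; P(data | jar B) = (1/9) = 0.11111; P(data | jar C) = (4/7) = 0.57143; P(data | jar D) = (6/7) = 0.85714; P(data | jar E) = (2/5) = 0.4.
The prior-weighted likelihoods are 4/17 · 0.4 = 0.094118, 4/17 · 0.11111 = 0.026144, 2/17 · 0.57143 = 0.067227, 3/17 · 0.85714 = 0.15126, 4/17 · 0.4 = 0.094118; with total 0.43287.
By Bayes' rule, P(jar E | data) = (0.094118) / (0.43287) = 0.21743.

0.2174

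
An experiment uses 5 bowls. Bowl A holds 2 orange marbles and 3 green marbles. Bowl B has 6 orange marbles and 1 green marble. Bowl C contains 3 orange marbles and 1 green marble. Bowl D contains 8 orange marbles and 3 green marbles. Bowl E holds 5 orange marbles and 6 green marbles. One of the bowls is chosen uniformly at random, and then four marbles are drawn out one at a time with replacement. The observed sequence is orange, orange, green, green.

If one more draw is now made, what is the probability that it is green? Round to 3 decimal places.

Compute the likelihood of the observed sequence for each case: P(data | bowl A) = (2/5)(2/5)(3/5)(3/5) = 0.0576; P(data | bowl B) = (6/7)(6/7)(1/7)(1/7) = 0.014994; P(data | bowl C) = (3/4)(3/4)(1/4)(1/4) = 0.035156; P(data | bowl D) = (8/11)(8/11)(3/11)(3/11) = 0.039342; P(data | bowl E) = (5/11)(5/11)(6/11)(6/11) = 0.061471.
The prior-weighted likelihoods are 1/5 · 0.0576 = 0.01152, 1/5 · 0.014994 = 0.0029988, 1/5 · 0.035156 = 0.0070313, 1/5 · 0.039342 = 0.0078683, 1/5 · 0.061471 = 0.012294; summing to 0.041713.
The posterior is then P(bowl A | data) = 0.27618, P(bowl B | data) = 0.071891, P(bowl C | data) = 0.16856, P(bowl D | data) = 0.18863, P(bowl E | data) = 0.29474.
So P(green next | data) = Σ P(green next | H) P(H | data) = (3/5)(0.27618) + (1/7)(0.071891) + (1/4)(0.16856) + (3/11)(0.18863) + (6/11)(0.29474) = 0.43033.

0.430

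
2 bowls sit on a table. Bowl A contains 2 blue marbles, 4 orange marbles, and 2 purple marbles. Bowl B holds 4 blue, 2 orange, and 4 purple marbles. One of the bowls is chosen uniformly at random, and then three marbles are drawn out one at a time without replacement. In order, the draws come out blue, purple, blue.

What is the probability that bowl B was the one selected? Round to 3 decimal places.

0.848

Under each hypothesis, the probability of the observed sequence is: P(data | bowl A) = (2/8)(2/7)(1/6) = 1/84; P(data | bowl B) = (4/10)(4/9)(3/8) = 1/15.
Weighting by the prior gives 1/2 · 1/84 = 1/168, 1/2 · 1/15 = 1/30; summing to 11/280.
Therefore the posterior P(bowl B | data) = (1/30) / (11/280) = 28/33.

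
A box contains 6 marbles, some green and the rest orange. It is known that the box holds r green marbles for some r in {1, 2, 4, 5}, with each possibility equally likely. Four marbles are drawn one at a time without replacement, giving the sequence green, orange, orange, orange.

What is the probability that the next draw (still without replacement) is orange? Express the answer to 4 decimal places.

0.7778

For each hypothesis, P(data | H) works out to: P(data | r = 1) = (1/6)(5/5)(4/4)(3/3) = 1/6; P(data | r = 2) = (2/6)(4/5)(3/4)(2/3) = 2/15; P(data | r = 4) = (4/6)(2/5)(1/4)(0/3) = 0; P(data | r = 5) = (5/6)(1/5)(0/4) = 0.
Weighting by the prior gives 1/4 · 1/6 = 1/24, 1/4 · 2/15 = 1/30, 1/4 · 0 = 0, 1/4 · 0 = 0; these sum to 3/40.
Normalising, the posterior is P(r = 1 | data) = 5/9, P(r = 2 | data) = 4/9, P(r = 4 | data) = 0, P(r = 5 | data) = 0.
The predictive probability is P(orange next | data) = (1)(5/9) + (1/2)(4/9) = 7/9.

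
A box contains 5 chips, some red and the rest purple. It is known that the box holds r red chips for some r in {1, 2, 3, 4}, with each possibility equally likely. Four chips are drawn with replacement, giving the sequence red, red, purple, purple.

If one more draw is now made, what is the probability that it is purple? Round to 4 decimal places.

0.5000

For each hypothesis, P(data | H) works out to: P(data | r = 1) = (1/5)(1/5)(4/5)(4/5) = 16/625; P(data | r = 2) = (2/5)(2/5)(3/5)(3/5) = 36/625; P(data | r = 3) = (3/5)(3/5)(2/5)(2/5) = 36/625; P(data | r = 4) = (4/5)(4/5)(1/5)(1/5) = 16/625.
Weighting by the prior gives 1/4 · 16/625 = 4/625, 1/4 · 36/625 = 9/625, 1/4 · 36/625 = 9/625, 1/4 · 16/625 = 4/625; summing to 26/625.
Normalising, the posterior is P(r = 1 | data) = 2/13, P(r = 2 | data) = 9/26, P(r = 3 | data) = 9/26, P(r = 4 | data) = 2/13.
The predictive probability is P(purple next | data) = (4/5)(2/13) + (3/5)(9/26) + (2/5)(9/26) + (1/5)(2/13) = 1/2.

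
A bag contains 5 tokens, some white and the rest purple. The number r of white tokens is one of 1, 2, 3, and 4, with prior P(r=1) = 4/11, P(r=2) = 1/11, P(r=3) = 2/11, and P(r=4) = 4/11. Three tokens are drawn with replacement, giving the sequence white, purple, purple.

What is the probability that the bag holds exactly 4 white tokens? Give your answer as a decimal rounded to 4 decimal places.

0.1311

The likelihood of the observed sequence under each hypothesis: P(data | r = 1) = (1/5)(4/5)(4/5) = 0.128; P(data | r = 2) = (2/5)(3/5)(3/5) = 0.144; P(data | r = 3) = (3/5)(2/5)(2/5) = 0.096; P(data | r = 4) = (4/5)(1/5)(1/5) = 0.032.
The prior-weighted likelihoods are 4/11 · 0.128 = 0.046545, 1/11 · 0.144 = 0.013091, 2/11 · 0.096 = 0.017455, 4/11 · 0.032 = 0.011636; with total 0.088727.
By Bayes' rule, P(r = 4 | data) = (0.011636) / (0.088727) = 0.13115.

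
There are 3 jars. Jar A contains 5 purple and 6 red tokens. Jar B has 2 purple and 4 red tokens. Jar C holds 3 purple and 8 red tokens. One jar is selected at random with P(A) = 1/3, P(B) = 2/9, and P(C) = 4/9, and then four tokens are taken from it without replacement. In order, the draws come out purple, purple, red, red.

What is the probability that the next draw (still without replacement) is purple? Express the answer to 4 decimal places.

Under each hypothesis, the probability of the observed sequence is: P(data | jar A) = (5/11)(4/10)(6/9)(5/8) = 0.075758; P(data | jar B) = (2/6)(1/5)(4/4)(3/3) = 0.066667; P(data | jar C) = (3/11)(2/10)(8/9)(7/8) = 0.042424.
Multiplying each by its prior: 1/3 · 0.075758 = 0.025253, 2/9 · 0.066667 = 0.014815, 4/9 · 0.042424 = 0.018855; with total 0.058923.
Normalising, the posterior is P(jar A | data) = 0.42857, P(jar B | data) = 0.25143, P(jar C | data) = 0.32.
Averaging over the posterior, P(purple next | data) = (3/7)(0.42857) + (0)(0.25143) + (1/7)(0.32) = 0.22939.

0.2294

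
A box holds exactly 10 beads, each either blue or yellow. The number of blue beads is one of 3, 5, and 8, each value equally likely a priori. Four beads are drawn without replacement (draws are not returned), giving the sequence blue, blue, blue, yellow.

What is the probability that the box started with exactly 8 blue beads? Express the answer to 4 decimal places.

Compute the likelihood of the observed sequence for each case: P(data | r = 3) = (3/10)(2/9)(1/8)(7/7) = 0.0083333; P(data | r = 5) = (5/10)(4/9)(3/8)(5/7) = 0.059524; P(data | r = 8) = (8/10)(7/9)(6/8)(2/7) = 0.13333.
The prior-weighted likelihoods are 1/3 · 0.0083333 = 0.0027778, 1/3 · 0.059524 = 0.019841, 1/3 · 0.13333 = 0.044444; summing to 0.067063.
Therefore the posterior P(r = 8 | data) = (0.044444) / (0.067063) = 0.66272.

0.6627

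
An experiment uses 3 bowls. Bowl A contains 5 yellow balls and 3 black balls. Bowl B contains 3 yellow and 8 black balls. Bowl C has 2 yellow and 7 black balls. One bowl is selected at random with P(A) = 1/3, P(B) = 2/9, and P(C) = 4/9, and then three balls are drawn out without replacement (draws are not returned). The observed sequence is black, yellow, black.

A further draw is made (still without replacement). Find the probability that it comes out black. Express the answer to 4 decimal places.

0.6780

Compute the likelihood of the observed sequence for each case: P(data | bowl A) = (3/8)(5/7)(2/6) = 0.089286; P(data | bowl B) = (8/11)(3/10)(7/9) = 0.1697; P(data | bowl C) = (7/9)(2/8)(6/7) = 0.16667.
Multiplying each by its prior: 1/3 · 0.089286 = 0.029762, 2/9 · 0.1697 = 0.03771, 4/9 · 0.16667 = 0.074074; summing to 0.14155.
The posterior is then P(bowl A | data) = 0.21026, P(bowl B | data) = 0.26642, P(bowl C | data) = 0.52332.
The predictive probability is P(black next | data) = (1/5)(0.21026) + (3/4)(0.26642) + (5/6)(0.52332) = 0.67797.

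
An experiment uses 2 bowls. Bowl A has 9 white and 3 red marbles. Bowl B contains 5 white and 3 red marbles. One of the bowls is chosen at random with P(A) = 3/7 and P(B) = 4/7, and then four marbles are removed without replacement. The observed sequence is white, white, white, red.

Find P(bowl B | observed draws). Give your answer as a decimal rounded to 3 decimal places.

The likelihood of the observed sequence under each hypothesis: P(data | bowl A) = (9/12)(8/11)(7/10)(3/9) = 0.12727; P(data | bowl B) = (5/8)(4/7)(3/6)(3/5) = 0.10714.
Multiplying each by its prior: 3/7 · 0.12727 = 0.054545, 4/7 · 0.10714 = 0.061224; these sum to 0.11577.
Hence P(bowl B | data) = (0.061224) / (0.11577) = 0.52885.

0.529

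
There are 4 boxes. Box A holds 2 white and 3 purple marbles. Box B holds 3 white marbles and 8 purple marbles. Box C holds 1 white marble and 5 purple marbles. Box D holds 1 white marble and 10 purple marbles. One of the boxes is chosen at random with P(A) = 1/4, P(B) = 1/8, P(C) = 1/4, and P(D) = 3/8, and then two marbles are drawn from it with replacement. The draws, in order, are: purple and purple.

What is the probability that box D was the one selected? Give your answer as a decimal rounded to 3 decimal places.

Under each hypothesis, the probability of the observed sequence is: P(data | box A) = (3/5)(3/5) = 0.36; P(data | box B) = (8/11)(8/11) = 0.52893; P(data | box C) = (5/6)(5/6) = 0.69444; P(data | box D) = (10/11)(10/11) = 0.82645.
The prior-weighted likelihoods are 1/4 · 0.36 = 0.09, 1/8 · 0.52893 = 0.066116, 1/4 · 0.69444 = 0.17361, 3/8 · 0.82645 = 0.30992; summing to 0.63964.
By Bayes' rule, P(box D | data) = (0.30992) / (0.63964) = 0.48452.

0.485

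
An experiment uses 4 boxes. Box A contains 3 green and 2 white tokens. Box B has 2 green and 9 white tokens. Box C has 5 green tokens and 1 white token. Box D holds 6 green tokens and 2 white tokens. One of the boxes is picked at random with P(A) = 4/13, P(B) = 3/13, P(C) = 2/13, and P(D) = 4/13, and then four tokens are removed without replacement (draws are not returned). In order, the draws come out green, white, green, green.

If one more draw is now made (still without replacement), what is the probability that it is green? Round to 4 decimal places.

Compute the likelihood of the observed sequence for each case: P(data | box A) = (3/5)(2/4)(2/3)(1/2) = 0.1; P(data | box B) = (2/11)(9/10)(1/9)(0/8) = 0; P(data | box C) = (5/6)(1/5)(4/4)(3/3) = 0.16667; P(data | box D) = (6/8)(2/7)(5/6)(4/5) = 0.14286.
Multiplying each by its prior: 4/13 · 0.1 = 0.030769, 3/13 · 0 = 0, 2/13 · 0.16667 = 0.025641, 4/13 · 0.14286 = 0.043956; summing to 0.10037.
Dividing through by the total gives posterior P(box A | data) = 0.30657, P(box B | data) = 0, P(box C | data) = 0.25547, P(box D | data) = 0.43796.
Averaging over the posterior, P(green next | data) = (0)(0.30657) + (1)(0.25547) + (3/4)(0.43796) = 0.58394.

0.5839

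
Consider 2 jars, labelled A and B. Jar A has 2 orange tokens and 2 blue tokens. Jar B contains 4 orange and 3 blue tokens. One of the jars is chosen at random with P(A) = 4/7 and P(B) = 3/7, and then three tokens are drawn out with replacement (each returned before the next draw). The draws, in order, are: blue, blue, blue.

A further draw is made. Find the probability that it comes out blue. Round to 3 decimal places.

Compute the likelihood of the observed sequence for each case: P(data | jar A) = (2/4)(2/4)(2/4) = 0.125; P(data | jar B) = (3/7)(3/7)(3/7) = 0.078717.
The prior-weighted likelihoods are 4/7 · 0.125 = 0.071429, 3/7 · 0.078717 = 0.033736; these sum to 0.10516.
The posterior is then P(jar A | data) = 0.67921, P(jar B | data) = 0.32079.
The predictive probability is P(blue next | data) = (1/2)(0.67921) + (3/7)(0.32079) = 0.47709.

0.477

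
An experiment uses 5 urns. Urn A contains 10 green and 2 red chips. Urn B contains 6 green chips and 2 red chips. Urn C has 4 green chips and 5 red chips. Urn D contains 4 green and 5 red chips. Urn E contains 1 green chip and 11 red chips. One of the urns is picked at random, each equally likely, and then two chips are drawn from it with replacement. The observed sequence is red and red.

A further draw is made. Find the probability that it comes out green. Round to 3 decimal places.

0.268

For each hypothesis, P(data | H) works out to: P(data | urn A) = (2/12)(2/12) = 0.027778; P(data | urn B) = (2/8)(2/8) = 0.0625; P(data | urn C) = (5/9)(5/9) = 0.30864; P(data | urn D) = (5/9)(5/9) = 0.30864; P(data | urn E) = (11/12)(11/12) = 0.84028.
The prior-weighted likelihoods are 1/5 · 0.027778 = 0.0055556, 1/5 · 0.0625 = 0.0125, 1/5 · 0.30864 = 0.061728, 1/5 · 0.30864 = 0.061728, 1/5 · 0.84028 = 0.16806; these sum to 0.30957.
Dividing through by the total gives posterior P(urn A | data) = 0.017946, P(urn B | data) = 0.040379, P(urn C | data) = 0.1994, P(urn D | data) = 0.1994, P(urn E | data) = 0.54287.
Averaging over the posterior, P(green next | data) = (5/6)(0.017946) + (3/4)(0.040379) + (4/9)(0.1994) + (4/9)(0.1994) + (1/12)(0.54287) = 0.26772.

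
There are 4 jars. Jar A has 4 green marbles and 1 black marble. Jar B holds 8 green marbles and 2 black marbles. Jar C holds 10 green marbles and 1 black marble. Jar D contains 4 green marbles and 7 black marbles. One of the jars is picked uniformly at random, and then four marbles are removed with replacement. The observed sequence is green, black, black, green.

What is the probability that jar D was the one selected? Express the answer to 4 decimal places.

0.4799

Under each hypothesis, the probability of the observed sequence is: P(data | jar A) = (4/5)(1/5)(1/5)(4/5) = 0.0256; P(data | jar B) = (8/10)(2/10)(2/10)(8/10) = 0.0256; P(data | jar C) = (10/11)(1/11)(1/11)(10/11) = 0.0068301; P(data | jar D) = (4/11)(7/11)(7/11)(4/11) = 0.053548.
Multiplying each by its prior: 1/4 · 0.0256 = 0.0064, 1/4 · 0.0256 = 0.0064, 1/4 · 0.0068301 = 0.0017075, 1/4 · 0.053548 = 0.013387; summing to 0.027895.
Hence P(jar D | data) = (0.013387) / (0.027895) = 0.47992.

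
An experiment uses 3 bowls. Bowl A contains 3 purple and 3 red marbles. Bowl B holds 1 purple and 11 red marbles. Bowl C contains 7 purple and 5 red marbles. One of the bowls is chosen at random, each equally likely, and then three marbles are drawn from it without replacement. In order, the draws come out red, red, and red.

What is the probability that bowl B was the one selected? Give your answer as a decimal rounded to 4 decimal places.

The likelihood of the observed sequence under each hypothesis: P(data | bowl A) = (3/6)(2/5)(1/4) = 1/20; P(data | bowl B) = (11/12)(10/11)(9/10) = 3/4; P(data | bowl C) = (5/12)(4/11)(3/10) = 1/22.
The prior-weighted likelihoods are 1/3 · 1/20 = 1/60, 1/3 · 3/4 = 1/4, 1/3 · 1/22 = 1/66; with total 31/110.
Hence P(bowl B | data) = (1/4) / (31/110) = 55/62.

0.8871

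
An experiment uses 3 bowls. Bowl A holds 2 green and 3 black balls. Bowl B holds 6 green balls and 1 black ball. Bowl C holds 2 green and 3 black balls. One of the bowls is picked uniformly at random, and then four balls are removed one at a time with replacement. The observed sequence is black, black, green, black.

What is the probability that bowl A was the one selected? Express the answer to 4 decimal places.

For each hypothesis, P(data | H) works out to: P(data | bowl A) = (3/5)(3/5)(2/5)(3/5) = 0.0864; P(data | bowl B) = (1/7)(1/7)(6/7)(1/7) = 0.002499; P(data | bowl C) = (3/5)(3/5)(2/5)(3/5) = 0.0864.
The prior-weighted likelihoods are 1/3 · 0.0864 = 0.0288, 1/3 · 0.002499 = 0.00083299, 1/3 · 0.0864 = 0.0288; these sum to 0.058433.
By Bayes' rule, P(bowl A | data) = (0.0288) / (0.058433) = 0.49287.

0.4929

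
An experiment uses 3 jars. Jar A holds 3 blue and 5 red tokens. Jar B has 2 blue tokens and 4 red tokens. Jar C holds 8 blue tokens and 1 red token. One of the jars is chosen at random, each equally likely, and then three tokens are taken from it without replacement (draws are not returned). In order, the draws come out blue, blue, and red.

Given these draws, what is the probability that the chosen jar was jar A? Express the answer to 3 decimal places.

0.334

Under each hypothesis, the probability of the observed sequence is: P(data | jar A) = (3/8)(2/7)(5/6) = 0.089286; P(data | jar B) = (2/6)(1/5)(4/4) = 0.066667; P(data | jar C) = (8/9)(7/8)(1/7) = 0.11111.
Multiplying each by its prior: 1/3 · 0.089286 = 0.029762, 1/3 · 0.066667 = 0.022222, 1/3 · 0.11111 = 0.037037; summing to 0.089021.
Therefore the posterior P(jar A | data) = (0.029762) / (0.089021) = 0.33432.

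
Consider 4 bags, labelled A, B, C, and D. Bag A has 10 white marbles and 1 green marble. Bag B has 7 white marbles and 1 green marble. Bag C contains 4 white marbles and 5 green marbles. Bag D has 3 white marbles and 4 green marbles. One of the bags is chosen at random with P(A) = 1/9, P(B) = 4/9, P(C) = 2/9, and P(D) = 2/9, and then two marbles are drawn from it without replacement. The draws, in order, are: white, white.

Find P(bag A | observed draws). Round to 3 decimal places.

The likelihood of the observed sequence under each hypothesis: P(data | bag A) = (10/11)(9/10) = 0.81818; P(data | bag B) = (7/8)(6/7) = 0.75; P(data | bag C) = (4/9)(3/8) = 0.16667; P(data | bag D) = (3/7)(2/6) = 0.14286.
The prior-weighted likelihoods are 1/9 · 0.81818 = 0.090909, 4/9 · 0.75 = 0.33333, 2/9 · 0.16667 = 0.037037, 2/9 · 0.14286 = 0.031746; with total 0.49303.
Therefore the posterior P(bag A | data) = (0.090909) / (0.49303) = 0.18439.

0.184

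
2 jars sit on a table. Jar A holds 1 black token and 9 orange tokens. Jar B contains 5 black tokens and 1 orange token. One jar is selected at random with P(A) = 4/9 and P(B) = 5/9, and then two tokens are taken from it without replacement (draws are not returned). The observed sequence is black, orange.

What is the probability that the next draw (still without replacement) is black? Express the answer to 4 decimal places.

Compute the likelihood of the observed sequence for each case: P(data | jar A) = (1/10)(9/9) = 1/10; P(data | jar B) = (5/6)(1/5) = 1/6.
The prior-weighted likelihoods are 4/9 · 1/10 = 2/45, 5/9 · 1/6 = 5/54; with total 37/270.
Dividing through by the total gives posterior P(jar A | data) = 12/37, P(jar B | data) = 25/37.
The predictive probability is P(black next | data) = (0)(12/37) + (1)(25/37) = 25/37.

0.6757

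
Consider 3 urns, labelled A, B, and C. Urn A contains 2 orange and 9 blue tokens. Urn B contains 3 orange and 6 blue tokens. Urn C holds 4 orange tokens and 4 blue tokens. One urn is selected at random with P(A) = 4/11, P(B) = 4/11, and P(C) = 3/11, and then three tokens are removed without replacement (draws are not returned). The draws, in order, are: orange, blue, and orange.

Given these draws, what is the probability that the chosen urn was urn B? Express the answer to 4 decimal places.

0.3630

Under each hypothesis, the probability of the observed sequence is: P(data | urn A) = (2/11)(9/10)(1/9) = 0.018182; P(data | urn B) = (3/9)(6/8)(2/7) = 0.071429; P(data | urn C) = (4/8)(4/7)(3/6) = 0.14286.
The prior-weighted likelihoods are 4/11 · 0.018182 = 0.0066116, 4/11 · 0.071429 = 0.025974, 3/11 · 0.14286 = 0.038961; summing to 0.071547.
Hence P(urn B | data) = (0.025974) / (0.071547) = 0.36304.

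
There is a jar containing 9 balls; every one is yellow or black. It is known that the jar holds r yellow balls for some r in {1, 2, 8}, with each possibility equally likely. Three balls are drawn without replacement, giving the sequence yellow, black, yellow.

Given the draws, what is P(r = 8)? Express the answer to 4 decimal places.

0.8000

For each hypothesis, P(data | H) works out to: P(data | r = 1) = (1/9)(8/8)(0/7) = 0; P(data | r = 2) = (2/9)(7/8)(1/7) = 1/36; P(data | r = 8) = (8/9)(1/8)(7/7) = 1/9.
Multiplying each by its prior: 1/3 · 0 = 0, 1/3 · 1/36 = 1/108, 1/3 · 1/9 = 1/27; these sum to 5/108.
So P(r = 8 | data) = (1/27) / (5/108) = 4/5.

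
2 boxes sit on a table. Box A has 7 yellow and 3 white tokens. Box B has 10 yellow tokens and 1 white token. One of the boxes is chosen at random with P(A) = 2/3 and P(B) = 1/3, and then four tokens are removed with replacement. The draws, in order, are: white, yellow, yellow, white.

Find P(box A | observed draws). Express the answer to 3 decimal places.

For each hypothesis, P(data | H) works out to: P(data | box A) = (3/10)(7/10)(7/10)(3/10) = 0.0441; P(data | box B) = (1/11)(10/11)(10/11)(1/11) = 0.0068301.
The prior-weighted likelihoods are 2/3 · 0.0441 = 0.0294, 1/3 · 0.0068301 = 0.0022767; these sum to 0.031677.
So P(box A | data) = (0.0294) / (0.031677) = 0.92813.

0.928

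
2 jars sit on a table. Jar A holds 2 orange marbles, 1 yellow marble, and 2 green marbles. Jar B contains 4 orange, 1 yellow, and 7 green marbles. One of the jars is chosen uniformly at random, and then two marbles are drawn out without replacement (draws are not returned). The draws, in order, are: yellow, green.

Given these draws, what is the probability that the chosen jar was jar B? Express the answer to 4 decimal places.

Compute the likelihood of the observed sequence for each case: P(data | jar A) = (1/5)(2/4) = 0.1; P(data | jar B) = (1/12)(7/11) = 0.05303.
Weighting by the prior gives 1/2 · 0.1 = 0.05, 1/2 · 0.05303 = 0.026515; these sum to 0.076515.
Therefore the posterior P(jar B | data) = (0.026515) / (0.076515) = 0.34653.

0.3465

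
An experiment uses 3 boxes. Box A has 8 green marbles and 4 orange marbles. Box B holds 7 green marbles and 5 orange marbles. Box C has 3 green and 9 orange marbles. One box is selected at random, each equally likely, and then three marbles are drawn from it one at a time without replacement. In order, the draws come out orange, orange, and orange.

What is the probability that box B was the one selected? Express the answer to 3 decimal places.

0.102

Compute the likelihood of the observed sequence for each case: P(data | box A) = (4/12)(3/11)(2/10) = 1/55; P(data | box B) = (5/12)(4/11)(3/10) = 1/22; P(data | box C) = (9/12)(8/11)(7/10) = 21/55.
Multiplying each by its prior: 1/3 · 1/55 = 1/165, 1/3 · 1/22 = 1/66, 1/3 · 21/55 = 7/55; these sum to 49/330.
So P(box B | data) = (1/66) / (49/330) = 5/49.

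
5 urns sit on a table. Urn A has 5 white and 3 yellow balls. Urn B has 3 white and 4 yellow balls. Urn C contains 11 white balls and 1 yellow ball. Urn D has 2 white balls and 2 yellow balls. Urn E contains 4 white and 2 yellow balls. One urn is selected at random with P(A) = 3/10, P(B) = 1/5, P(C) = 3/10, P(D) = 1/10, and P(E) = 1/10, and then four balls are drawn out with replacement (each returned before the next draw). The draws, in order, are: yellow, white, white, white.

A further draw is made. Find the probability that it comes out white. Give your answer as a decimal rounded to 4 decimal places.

0.6734

Compute the likelihood of the observed sequence for each case: P(data | urn A) = (3/8)(5/8)(5/8)(5/8) = 0.091553; P(data | urn B) = (4/7)(3/7)(3/7)(3/7) = 0.044981; P(data | urn C) = (1/12)(11/12)(11/12)(11/12) = 0.064188; P(data | urn D) = (2/4)(2/4)(2/4)(2/4) = 0.0625; P(data | urn E) = (2/6)(4/6)(4/6)(4/6) = 0.098765.
The prior-weighted likelihoods are 3/10 · 0.091553 = 0.027466, 1/5 · 0.044981 = 0.0089963, 3/10 · 0.064188 = 0.019256, 1/10 · 0.0625 = 0.00625, 1/10 · 0.098765 = 0.0098765; with total 0.071845.
The posterior is then P(urn A | data) = 0.38229, P(urn B | data) = 0.12522, P(urn C | data) = 0.26803, P(urn D | data) = 0.086993, P(urn E | data) = 0.13747.
The predictive probability is P(white next | data) = (5/8)(0.38229) + (3/7)(0.12522) + (11/12)(0.26803) + (1/2)(0.086993) + (2/3)(0.13747) = 0.67343.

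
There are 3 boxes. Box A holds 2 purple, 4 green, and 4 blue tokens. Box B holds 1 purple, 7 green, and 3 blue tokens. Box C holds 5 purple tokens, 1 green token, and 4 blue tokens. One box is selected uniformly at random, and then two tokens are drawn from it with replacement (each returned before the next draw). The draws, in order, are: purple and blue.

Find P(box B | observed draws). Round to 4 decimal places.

The likelihood of the observed sequence under each hypothesis: P(data | box A) = (2/10)(4/10) = 0.08; P(data | box B) = (1/11)(3/11) = 0.024793; P(data | box C) = (5/10)(4/10) = 0.2.
The prior-weighted likelihoods are 1/3 · 0.08 = 0.026667, 1/3 · 0.024793 = 0.0082645, 1/3 · 0.2 = 0.066667; with total 0.1016.
By Bayes' rule, P(box B | data) = (0.0082645) / (0.1016) = 0.081345.

0.0813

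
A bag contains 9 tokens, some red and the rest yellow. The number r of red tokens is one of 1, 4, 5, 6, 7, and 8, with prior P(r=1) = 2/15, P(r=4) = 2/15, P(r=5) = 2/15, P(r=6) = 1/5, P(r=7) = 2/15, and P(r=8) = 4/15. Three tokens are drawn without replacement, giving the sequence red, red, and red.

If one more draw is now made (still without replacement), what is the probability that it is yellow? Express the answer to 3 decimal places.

For each hypothesis, P(data | H) works out to: P(data | r = 1) = (1/9)(0/8) = 0; P(data | r = 4) = (4/9)(3/8)(2/7) = 1/21; P(data | r = 5) = (5/9)(4/8)(3/7) = 5/42; P(data | r = 6) = (6/9)(5/8)(4/7) = 5/21; P(data | r = 7) = (7/9)(6/8)(5/7) = 5/12; P(data | r = 8) = (8/9)(7/8)(6/7) = 2/3.
The prior-weighted likelihoods are 2/15 · 0 = 0, 2/15 · 1/21 = 2/315, 2/15 · 5/42 = 1/63, 1/5 · 5/21 = 1/21, 2/15 · 5/12 = 1/18, 4/15 · 2/3 = 8/45; with total 191/630.
The posterior is then P(r = 1 | data) = 0, P(r = 4 | data) = 4/191, P(r = 5 | data) = 10/191, P(r = 6 | data) = 30/191, P(r = 7 | data) = 35/191, P(r = 8 | data) = 112/191.
Averaging over the posterior, P(yellow next | data) = (5/6)(4/191) + (2/3)(10/191) + (1/2)(30/191) + (1/3)(35/191) + (1/6)(112/191) = 166/573.

0.290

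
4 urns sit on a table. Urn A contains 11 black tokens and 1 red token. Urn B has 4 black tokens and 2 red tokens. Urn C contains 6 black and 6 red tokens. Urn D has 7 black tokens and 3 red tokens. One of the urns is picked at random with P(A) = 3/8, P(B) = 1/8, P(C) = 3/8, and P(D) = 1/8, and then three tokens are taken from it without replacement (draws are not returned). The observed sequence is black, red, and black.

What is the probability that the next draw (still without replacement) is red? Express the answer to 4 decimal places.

0.3326

Compute the likelihood of the observed sequence for each case: P(data | urn A) = (11/12)(1/11)(10/10) = 1/12; P(data | urn B) = (4/6)(2/5)(3/4) = 1/5; P(data | urn C) = (6/12)(6/11)(5/10) = 3/22; P(data | urn D) = (7/10)(3/9)(6/8) = 7/40.
The prior-weighted likelihoods are 3/8 · 1/12 = 1/32, 1/8 · 1/5 = 1/40, 3/8 · 3/22 = 9/176, 1/8 · 7/40 = 7/320; these sum to 91/704.
Dividing through by the total gives posterior P(urn A | data) = 0.24176, P(urn B | data) = 0.19341, P(urn C | data) = 0.3956, P(urn D | data) = 0.16923.
The predictive probability is P(red next | data) = (0)(0.24176) + (1/3)(0.19341) + (5/9)(0.3956) + (2/7)(0.16923) = 0.3326.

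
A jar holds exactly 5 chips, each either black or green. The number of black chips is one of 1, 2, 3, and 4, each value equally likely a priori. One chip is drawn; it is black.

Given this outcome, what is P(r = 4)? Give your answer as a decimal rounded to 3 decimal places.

0.400

Compute the likelihood of this draw for each case: P(data | r = 1) = (1/5) = 1/5; P(data | r = 2) = (2/5) = 2/5; P(data | r = 3) = (3/5) = 3/5; P(data | r = 4) = (4/5) = 4/5.
Multiplying each by its prior: 1/4 · 1/5 = 1/20, 1/4 · 2/5 = 1/10, 1/4 · 3/5 = 3/20, 1/4 · 4/5 = 1/5; these sum to 1/2.
By Bayes' rule, P(r = 4 | data) = (1/5) / (1/2) = 2/5.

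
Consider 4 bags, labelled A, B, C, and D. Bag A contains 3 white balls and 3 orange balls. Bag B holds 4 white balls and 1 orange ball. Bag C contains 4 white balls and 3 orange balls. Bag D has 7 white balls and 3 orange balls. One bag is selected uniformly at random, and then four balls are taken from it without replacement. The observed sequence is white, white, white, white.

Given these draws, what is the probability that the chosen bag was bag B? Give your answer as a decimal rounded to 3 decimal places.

The likelihood of the observed sequence under each hypothesis: P(data | bag A) = (3/6)(2/5)(1/4)(0/3) = 0; P(data | bag B) = (4/5)(3/4)(2/3)(1/2) = 1/5; P(data | bag C) = (4/7)(3/6)(2/5)(1/4) = 1/35; P(data | bag D) = (7/10)(6/9)(5/8)(4/7) = 1/6.
The prior-weighted likelihoods are 1/4 · 0 = 0, 1/4 · 1/5 = 1/20, 1/4 · 1/35 = 1/140, 1/4 · 1/6 = 1/24; with total 83/840.
Therefore the posterior P(bag B | data) = (1/20) / (83/840) = 42/83.

0.506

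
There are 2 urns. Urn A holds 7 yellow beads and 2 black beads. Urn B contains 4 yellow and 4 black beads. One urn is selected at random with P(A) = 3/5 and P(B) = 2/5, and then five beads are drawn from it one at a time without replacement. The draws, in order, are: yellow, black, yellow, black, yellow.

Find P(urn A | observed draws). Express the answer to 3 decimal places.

Under each hypothesis, the probability of the observed sequence is: P(data | urn A) = (7/9)(2/8)(6/7)(1/6)(5/5) = 0.027778; P(data | urn B) = (4/8)(4/7)(3/6)(3/5)(2/4) = 0.042857.
Multiplying each by its prior: 3/5 · 0.027778 = 0.016667, 2/5 · 0.042857 = 0.017143; these sum to 0.03381.
Therefore the posterior P(urn A | data) = (0.016667) / (0.03381) = 0.49296.

0.493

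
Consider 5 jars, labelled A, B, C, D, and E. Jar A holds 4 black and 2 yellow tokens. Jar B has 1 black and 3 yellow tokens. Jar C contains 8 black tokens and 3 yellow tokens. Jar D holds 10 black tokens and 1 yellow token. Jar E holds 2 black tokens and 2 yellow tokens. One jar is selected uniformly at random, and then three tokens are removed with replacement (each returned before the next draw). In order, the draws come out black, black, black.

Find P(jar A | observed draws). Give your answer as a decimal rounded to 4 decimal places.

Under each hypothesis, the probability of the observed sequence is: P(data | jar A) = (4/6)(4/6)(4/6) = 0.2963; P(data | jar B) = (1/4)(1/4)(1/4) = 0.015625; P(data | jar C) = (8/11)(8/11)(8/11) = 0.38467; P(data | jar D) = (10/11)(10/11)(10/11) = 0.75131; P(data | jar E) = (2/4)(2/4)(2/4) = 0.125.
The prior-weighted likelihoods are 1/5 · 0.2963 = 0.059259, 1/5 · 0.015625 = 0.003125, 1/5 · 0.38467 = 0.076935, 1/5 · 0.75131 = 0.15026, 1/5 · 0.125 = 0.025; summing to 0.31458.
So P(jar A | data) = (0.059259) / (0.31458) = 0.18837.

0.1884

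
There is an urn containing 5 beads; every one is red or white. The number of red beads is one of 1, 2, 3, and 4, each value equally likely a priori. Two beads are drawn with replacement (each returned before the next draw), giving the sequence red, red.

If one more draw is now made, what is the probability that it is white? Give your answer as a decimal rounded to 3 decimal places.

0.333

Compute the likelihood of the observed sequence for each case: P(data | r = 1) = (1/5)(1/5) = 1/25; P(data | r = 2) = (2/5)(2/5) = 4/25; P(data | r = 3) = (3/5)(3/5) = 9/25; P(data | r = 4) = (4/5)(4/5) = 16/25.
Multiplying each by its prior: 1/4 · 1/25 = 1/100, 1/4 · 4/25 = 1/25, 1/4 · 9/25 = 9/100, 1/4 · 16/25 = 4/25; summing to 3/10.
Dividing through by the total gives posterior P(r = 1 | data) = 1/30, P(r = 2 | data) = 2/15, P(r = 3 | data) = 3/10, P(r = 4 | data) = 8/15.
The predictive probability is P(white next | data) = (4/5)(1/30) + (3/5)(2/15) + (2/5)(3/10) + (1/5)(8/15) = 1/3.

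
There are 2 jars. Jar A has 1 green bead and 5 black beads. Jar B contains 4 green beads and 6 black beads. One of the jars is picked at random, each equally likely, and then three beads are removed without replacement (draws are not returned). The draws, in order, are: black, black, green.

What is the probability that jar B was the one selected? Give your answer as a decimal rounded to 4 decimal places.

0.5000

Compute the likelihood of the observed sequence for each case: P(data | jar A) = (5/6)(4/5)(1/4) = 1/6; P(data | jar B) = (6/10)(5/9)(4/8) = 1/6.
The prior-weighted likelihoods are 1/2 · 1/6 = 1/12, 1/2 · 1/6 = 1/12; summing to 1/6.
So P(jar B | data) = (1/12) / (1/6) = 1/2.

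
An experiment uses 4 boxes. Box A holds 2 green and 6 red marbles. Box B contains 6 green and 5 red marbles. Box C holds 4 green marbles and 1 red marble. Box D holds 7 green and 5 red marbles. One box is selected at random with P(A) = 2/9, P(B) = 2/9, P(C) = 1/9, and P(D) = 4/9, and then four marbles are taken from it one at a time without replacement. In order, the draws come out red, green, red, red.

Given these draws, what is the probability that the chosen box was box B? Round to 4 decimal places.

For each hypothesis, P(data | H) works out to: P(data | box A) = (6/8)(2/7)(5/6)(4/5) = 0.14286; P(data | box B) = (5/11)(6/10)(4/9)(3/8) = 0.045455; P(data | box C) = (1/5)(4/4)(0/3) = 0; P(data | box D) = (5/12)(7/11)(4/10)(3/9) = 0.035354.
The prior-weighted likelihoods are 2/9 · 0.14286 = 0.031746, 2/9 · 0.045455 = 0.010101, 1/9 · 0 = 0, 4/9 · 0.035354 = 0.015713; these sum to 0.05756.
Hence P(box B | data) = (0.010101) / (0.05756) = 0.17549.

0.1755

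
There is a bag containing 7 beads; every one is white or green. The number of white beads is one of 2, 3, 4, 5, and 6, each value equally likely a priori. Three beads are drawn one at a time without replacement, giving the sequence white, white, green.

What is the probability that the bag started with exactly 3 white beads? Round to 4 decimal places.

0.1714

Compute the likelihood of the observed sequence for each case: P(data | r = 2) = (2/7)(1/6)(5/5) = 1/21; P(data | r = 3) = (3/7)(2/6)(4/5) = 4/35; P(data | r = 4) = (4/7)(3/6)(3/5) = 6/35; P(data | r = 5) = (5/7)(4/6)(2/5) = 4/21; P(data | r = 6) = (6/7)(5/6)(1/5) = 1/7.
Weighting by the prior gives 1/5 · 1/21 = 1/105, 1/5 · 4/35 = 4/175, 1/5 · 6/35 = 6/175, 1/5 · 4/21 = 4/105, 1/5 · 1/7 = 1/35; these sum to 2/15.
Hence P(r = 3 | data) = (4/175) / (2/15) = 6/35.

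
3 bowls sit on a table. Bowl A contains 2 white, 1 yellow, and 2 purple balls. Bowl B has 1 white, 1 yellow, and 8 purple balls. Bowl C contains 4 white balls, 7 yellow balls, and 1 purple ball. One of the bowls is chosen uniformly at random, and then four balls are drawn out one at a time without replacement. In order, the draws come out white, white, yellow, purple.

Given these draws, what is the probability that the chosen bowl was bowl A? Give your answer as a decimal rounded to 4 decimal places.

0.8250

For each hypothesis, P(data | H) works out to: P(data | bowl A) = (2/5)(1/4)(1/3)(2/2) = 0.033333; P(data | bowl B) = (1/10)(0/9) = 0; P(data | bowl C) = (4/12)(3/11)(7/10)(1/9) = 0.0070707.
The prior-weighted likelihoods are 1/3 · 0.033333 = 0.011111, 1/3 · 0 = 0, 1/3 · 0.0070707 = 0.0023569; summing to 0.013468.
Therefore the posterior P(bowl A | data) = (0.011111) / (0.013468) = 0.825.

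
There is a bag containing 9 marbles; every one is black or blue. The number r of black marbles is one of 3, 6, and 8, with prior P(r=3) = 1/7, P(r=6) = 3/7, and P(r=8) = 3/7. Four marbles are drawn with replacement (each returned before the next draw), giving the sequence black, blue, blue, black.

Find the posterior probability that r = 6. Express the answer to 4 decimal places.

0.6532

The likelihood of the observed sequence under each hypothesis: P(data | r = 3) = (3/9)(6/9)(6/9)(3/9) = 0.049383; P(data | r = 6) = (6/9)(3/9)(3/9)(6/9) = 0.049383; P(data | r = 8) = (8/9)(1/9)(1/9)(8/9) = 0.0097546.
Weighting by the prior gives 1/7 · 0.049383 = 0.0070547, 3/7 · 0.049383 = 0.021164, 3/7 · 0.0097546 = 0.0041805; summing to 0.032399.
So P(r = 6 | data) = (0.021164) / (0.032399) = 0.65323.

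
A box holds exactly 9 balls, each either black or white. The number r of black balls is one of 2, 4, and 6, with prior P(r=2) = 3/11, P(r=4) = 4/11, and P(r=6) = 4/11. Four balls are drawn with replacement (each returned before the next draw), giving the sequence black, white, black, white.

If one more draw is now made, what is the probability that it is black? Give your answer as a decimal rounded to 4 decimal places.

0.4896

The likelihood of the observed sequence under each hypothesis: P(data | r = 2) = (2/9)(7/9)(2/9)(7/9) = 0.029873; P(data | r = 4) = (4/9)(5/9)(4/9)(5/9) = 0.060966; P(data | r = 6) = (6/9)(3/9)(6/9)(3/9) = 0.049383.
Weighting by the prior gives 3/11 · 0.029873 = 0.0081473, 4/11 · 0.060966 = 0.02217, 4/11 · 0.049383 = 0.017957; with total 0.048274.
Dividing through by the total gives posterior P(r = 2 | data) = 0.16877, P(r = 4 | data) = 0.45924, P(r = 6 | data) = 0.37199.
Averaging over the posterior, P(black next | data) = (2/9)(0.16877) + (4/9)(0.45924) + (2/3)(0.37199) = 0.4896.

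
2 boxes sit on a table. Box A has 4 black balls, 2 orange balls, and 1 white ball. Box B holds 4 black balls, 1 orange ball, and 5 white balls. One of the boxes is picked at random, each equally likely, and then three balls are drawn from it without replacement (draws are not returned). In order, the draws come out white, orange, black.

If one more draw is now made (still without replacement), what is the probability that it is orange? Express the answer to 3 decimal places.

Under each hypothesis, the probability of the observed sequence is: P(data | box A) = (1/7)(2/6)(4/5) = 0.038095; P(data | box B) = (5/10)(1/9)(4/8) = 0.027778.
The prior-weighted likelihoods are 1/2 · 0.038095 = 0.019048, 1/2 · 0.027778 = 0.013889; these sum to 0.032937.
The posterior is then P(box A | data) = 0.57831, P(box B | data) = 0.42169.
Averaging over the posterior, P(orange next | data) = (1/4)(0.57831) + (0)(0.42169) = 0.14458.

0.145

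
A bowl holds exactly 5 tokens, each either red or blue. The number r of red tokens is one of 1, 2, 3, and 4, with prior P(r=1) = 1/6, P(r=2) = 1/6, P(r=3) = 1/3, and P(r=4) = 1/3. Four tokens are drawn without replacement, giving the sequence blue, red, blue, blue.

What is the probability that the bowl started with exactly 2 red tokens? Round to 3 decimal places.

0.333

For each hypothesis, P(data | H) works out to: P(data | r = 1) = (4/5)(1/4)(3/3)(2/2) = 1/5; P(data | r = 2) = (3/5)(2/4)(2/3)(1/2) = 1/10; P(data | r = 3) = (2/5)(3/4)(1/3)(0/2) = 0; P(data | r = 4) = (1/5)(4/4)(0/3) = 0.
The prior-weighted likelihoods are 1/6 · 1/5 = 1/30, 1/6 · 1/10 = 1/60, 1/3 · 0 = 0, 1/3 · 0 = 0; these sum to 1/20.
So P(r = 2 | data) = (1/60) / (1/20) = 1/3.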